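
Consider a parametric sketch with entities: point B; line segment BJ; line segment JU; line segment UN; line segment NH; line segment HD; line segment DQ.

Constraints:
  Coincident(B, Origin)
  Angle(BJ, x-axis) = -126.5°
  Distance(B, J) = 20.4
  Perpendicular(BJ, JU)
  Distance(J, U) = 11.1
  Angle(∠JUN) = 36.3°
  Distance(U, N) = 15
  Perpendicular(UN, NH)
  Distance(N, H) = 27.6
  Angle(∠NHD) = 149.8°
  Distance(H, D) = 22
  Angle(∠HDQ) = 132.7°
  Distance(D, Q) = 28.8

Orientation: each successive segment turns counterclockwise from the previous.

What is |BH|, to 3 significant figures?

38.0

B is at the origin; BJ runs at -126.5° with length 20.4, so J = (-12.1, -16.4). The perpendicularity gives JU at right angles to BJ, so JU runs at -36.5°; with |JU| = 11.1, U = (-3.21, -23.0). ∠JUN = 36.3° gives UN at 107° from the x-axis; with |UN| = 15.0, N = (-7.65, -8.67). UN is perpendicular to NH, so NH runs at -163°; with |NH| = 27.6, H = (-34.0, -16.8). Then |BH| = |H − B| = 38.0.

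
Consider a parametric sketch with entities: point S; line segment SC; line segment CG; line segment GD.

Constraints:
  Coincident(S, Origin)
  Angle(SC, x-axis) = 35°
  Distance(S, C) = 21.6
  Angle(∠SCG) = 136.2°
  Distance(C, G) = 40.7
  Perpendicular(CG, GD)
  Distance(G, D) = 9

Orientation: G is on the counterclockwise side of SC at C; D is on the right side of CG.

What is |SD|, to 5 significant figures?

61.173

∠SCG = 136.2°, so CG runs at 35.0° + (180° − 136.2°) = 78.800° from the x-axis; with |CG| = 40.7, G = C + 40.7·(cos 78.800°, sin 78.800°) = (25.599, 52.314). The perpendicularity gives GD at right angles to CG; with |GD| = 9.0 on the right of CG, D = G + 9.0·(0.98096, -0.19423) = (34.428, 50.566). Then |SD| = |D − S| = 61.173.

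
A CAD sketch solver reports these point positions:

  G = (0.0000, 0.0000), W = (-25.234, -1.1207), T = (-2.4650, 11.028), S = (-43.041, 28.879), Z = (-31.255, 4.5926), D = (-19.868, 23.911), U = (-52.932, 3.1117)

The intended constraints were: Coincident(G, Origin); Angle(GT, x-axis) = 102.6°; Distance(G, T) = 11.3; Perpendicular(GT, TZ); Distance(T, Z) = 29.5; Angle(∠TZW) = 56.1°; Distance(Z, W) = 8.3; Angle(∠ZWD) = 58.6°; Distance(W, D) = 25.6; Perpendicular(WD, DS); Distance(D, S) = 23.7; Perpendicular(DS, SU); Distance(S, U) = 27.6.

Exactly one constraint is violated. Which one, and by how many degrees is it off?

Perpendicular(DS, SU) — off by 8.90°.

G = (0.00, 0.00) ✓; GT at 102.6° ✓; |GT| = 11.30 ✓; ∠(GT, TZ) = 90.00° ✓; |TZ| = 29.50 ✓; ∠TZW = 56.10° ✓; |ZW| = 8.300 ✓; ∠ZWD = 58.60° ✓; |WD| = 25.60 ✓; ∠(WD, DS) = 90.00° ✓; |DS| = 23.70 ✓; ∠(DS, SU) = 81.10° ✗; |SU| = 27.60 ✓.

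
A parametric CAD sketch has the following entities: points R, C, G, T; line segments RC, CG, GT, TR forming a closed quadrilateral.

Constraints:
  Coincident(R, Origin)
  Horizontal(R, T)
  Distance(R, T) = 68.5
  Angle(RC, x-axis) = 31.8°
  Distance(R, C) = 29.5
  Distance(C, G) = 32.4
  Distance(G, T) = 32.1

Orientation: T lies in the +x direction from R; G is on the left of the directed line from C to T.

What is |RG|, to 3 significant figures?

61.8

R is at the origin; RT is horizontal with |RT| = 68.5 and T in +x, so T = (68.5, 0). RC runs at 31.8° with |RC| = 29.5, so C = (25.1, 15.5). G is determined by |CG| = 32.4 and |GT| = 32.1 together: it lies at the intersection of circle(C, 32.4) and circle(T, 32.1). With |CT| = 46.1, the foot of the radical line on CT is 23.3 from C and the perpendicular offset is √(32.4² − 23.3²) = 22.5. Taking the left-of-CT solution: G = (54.6, 28.9).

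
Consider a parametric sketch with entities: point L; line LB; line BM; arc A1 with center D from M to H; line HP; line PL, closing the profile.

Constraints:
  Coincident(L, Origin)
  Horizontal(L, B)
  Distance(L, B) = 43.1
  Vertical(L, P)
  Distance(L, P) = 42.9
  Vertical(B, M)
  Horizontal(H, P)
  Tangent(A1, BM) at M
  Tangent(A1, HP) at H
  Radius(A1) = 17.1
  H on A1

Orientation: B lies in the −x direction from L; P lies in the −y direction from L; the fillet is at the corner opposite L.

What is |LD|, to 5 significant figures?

36.628

L is at the origin; L and B share the same y with |LB| = 43.1 and B on the −x side, so B = (-43.100, 0.0000). L and P share the same x with |LP| = 42.9 and P on the −y side, so P = (0.0000, -42.900). The virtual corner opposite L is at (-43.100, -42.900). Tangency of A1 to BM means the radius DM is perpendicular to BM and tangency of A1 to HP means the radius DH is perpendicular to HP, with radius 17.1, so the center D sits 17.1 in from both sides at D = (-26.000, -25.800). Then |LD| = |D − L| = 36.628.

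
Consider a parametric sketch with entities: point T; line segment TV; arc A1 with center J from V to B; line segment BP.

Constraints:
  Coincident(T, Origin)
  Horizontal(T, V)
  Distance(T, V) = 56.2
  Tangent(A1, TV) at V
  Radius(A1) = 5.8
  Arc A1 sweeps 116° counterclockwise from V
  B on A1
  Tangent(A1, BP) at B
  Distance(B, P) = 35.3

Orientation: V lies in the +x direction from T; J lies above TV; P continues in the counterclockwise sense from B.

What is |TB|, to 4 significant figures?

61.98

T is at the origin; T and V share the same y with |TV| = 56.2 and V on the +x side, so V = (56.20, 0.000). A1 meets TV tangentially, so JV is at right angles to TV, so J = V + (0, 5.8) = (56.20, 5.800). On A1, V sits at bearing -90° from J; a 116° counterclockwise sweep puts B at bearing 26°, so B = J + 5.8·(cos 26°, sin 26°) = (61.41, 8.343). Then |TB| = |B − T| = 61.98.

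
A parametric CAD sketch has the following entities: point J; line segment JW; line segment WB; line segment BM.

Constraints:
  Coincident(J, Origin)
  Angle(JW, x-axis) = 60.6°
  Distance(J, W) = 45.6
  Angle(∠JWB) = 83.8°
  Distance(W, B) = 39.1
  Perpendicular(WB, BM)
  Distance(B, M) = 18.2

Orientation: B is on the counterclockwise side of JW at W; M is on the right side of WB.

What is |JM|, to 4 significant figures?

72.14

J is at the origin; JW runs at 60.6° with length 45.6, so W = 45.6·(cos 60.6°, sin 60.6°) = (22.39, 39.73). ∠JWB = 83.8°, so WB runs at 60.6° + (180° − 83.8°) = 156.8° from the x-axis; with |WB| = 39.1, B = W + 39.1·(cos 156.8°, sin 156.8°) = (-13.55, 55.13). The perpendicularity gives BM at right angles to WB; with |BM| = 18.2 on the right of WB, M = B + 18.2·(0.3939, 0.9191) = (-6.383, 71.86). Then |JM| = |M − J| = 72.14.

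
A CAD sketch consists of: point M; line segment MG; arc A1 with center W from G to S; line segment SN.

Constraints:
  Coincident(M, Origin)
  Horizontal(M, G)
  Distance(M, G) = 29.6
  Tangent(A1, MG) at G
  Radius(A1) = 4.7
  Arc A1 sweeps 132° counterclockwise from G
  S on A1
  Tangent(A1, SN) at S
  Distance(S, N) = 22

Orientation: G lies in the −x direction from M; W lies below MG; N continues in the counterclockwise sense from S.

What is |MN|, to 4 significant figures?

30.38

On A1, G sits at bearing 90° from W; a 132° counterclockwise sweep puts S at bearing 222°, so S = W + 4.7·(cos 222°, sin 222°) = (-33.09, -7.845). Tangency of A1 to SN means the radius WS is perpendicular to SN, so SN runs along (−sin 222°, cos 222°); with |SN| = 22.0, N = (-18.37, -24.19). Then |MN| = |N − M| = 30.38.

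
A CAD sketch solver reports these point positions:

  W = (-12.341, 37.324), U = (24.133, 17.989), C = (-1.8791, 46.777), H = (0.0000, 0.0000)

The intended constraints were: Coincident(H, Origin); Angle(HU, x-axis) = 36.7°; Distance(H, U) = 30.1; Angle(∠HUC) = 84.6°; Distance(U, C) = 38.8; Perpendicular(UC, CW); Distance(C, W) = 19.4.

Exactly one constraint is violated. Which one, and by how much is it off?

Distance(C, W) = 19.4 — off by 5.30.

H = (0.00, 0.00) ✓; HU at 36.70° ✓; |HU| = 30.10 ✓; ∠HUC = 84.60° ✓; |UC| = 38.80 ✓; ∠(UC, CW) = 90.00° ✓; |CW| = 14.10 ✗.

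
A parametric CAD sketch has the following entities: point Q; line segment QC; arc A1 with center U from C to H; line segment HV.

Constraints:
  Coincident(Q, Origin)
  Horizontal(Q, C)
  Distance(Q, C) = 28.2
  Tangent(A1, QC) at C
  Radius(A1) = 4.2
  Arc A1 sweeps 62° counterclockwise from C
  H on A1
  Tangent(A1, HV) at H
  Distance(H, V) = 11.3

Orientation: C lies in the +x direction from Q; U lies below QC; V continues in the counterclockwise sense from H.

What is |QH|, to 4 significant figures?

24.59

The tangent condition forces UC to be normal to QC, so U = C + (0, -4.2) = (28.20, -4.200). On A1, C sits at bearing 90° from U; a 62° counterclockwise sweep puts H at bearing 152°, so H = U + 4.2·(cos 152°, sin 152°) = (24.49, -2.228). Then |QH| = |H − Q| = 24.59.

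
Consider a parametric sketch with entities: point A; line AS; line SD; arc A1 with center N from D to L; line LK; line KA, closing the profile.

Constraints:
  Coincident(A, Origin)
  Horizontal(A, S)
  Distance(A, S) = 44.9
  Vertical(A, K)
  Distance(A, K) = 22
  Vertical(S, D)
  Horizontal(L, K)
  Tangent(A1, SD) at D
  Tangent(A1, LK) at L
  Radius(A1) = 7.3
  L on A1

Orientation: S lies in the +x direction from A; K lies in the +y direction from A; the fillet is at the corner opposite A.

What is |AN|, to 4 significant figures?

40.37

A is at the origin; AS is horizontal with |AS| = 44.9 and S on the +x side, so S = (44.90, 0.000). AK is vertical with |AK| = 22.0 and K on the +y side, so K = (0.000, 22.00). The virtual corner opposite A is at (44.90, 22.00). Tangency of A1 to SD means the radius ND is perpendicular to SD and since A1 is tangent to LK there, NL ⟂ LK, with radius 7.3, so the center N sits 7.3 in from both sides at N = (37.60, 14.70). Then |AN| = |N − A| = 40.37.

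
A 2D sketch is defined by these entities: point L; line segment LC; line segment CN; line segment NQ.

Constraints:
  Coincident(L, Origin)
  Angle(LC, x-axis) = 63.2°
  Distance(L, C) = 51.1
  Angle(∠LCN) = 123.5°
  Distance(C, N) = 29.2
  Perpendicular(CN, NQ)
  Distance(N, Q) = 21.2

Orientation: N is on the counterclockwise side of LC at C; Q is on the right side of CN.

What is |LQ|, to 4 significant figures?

85.83

∠LCN = 123.5°, so CN runs at 63.2° + (180° − 123.5°) = 119.7° from the x-axis; with |CN| = 29.2, N = C + 29.2·(cos 119.7°, sin 119.7°) = (8.572, 70.98). CN ⟂ NQ; with |NQ| = 21.2 on the right of CN, Q = N + 21.2·(0.8686, 0.4955) = (26.99, 81.48). Then |LQ| = |Q − L| = 85.83.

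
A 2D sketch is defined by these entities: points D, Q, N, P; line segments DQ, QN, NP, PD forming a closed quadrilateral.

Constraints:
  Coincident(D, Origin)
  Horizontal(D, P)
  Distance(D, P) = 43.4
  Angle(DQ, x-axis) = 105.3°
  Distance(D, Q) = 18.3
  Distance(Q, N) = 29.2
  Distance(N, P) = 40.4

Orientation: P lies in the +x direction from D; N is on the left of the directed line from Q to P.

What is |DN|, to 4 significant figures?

38.57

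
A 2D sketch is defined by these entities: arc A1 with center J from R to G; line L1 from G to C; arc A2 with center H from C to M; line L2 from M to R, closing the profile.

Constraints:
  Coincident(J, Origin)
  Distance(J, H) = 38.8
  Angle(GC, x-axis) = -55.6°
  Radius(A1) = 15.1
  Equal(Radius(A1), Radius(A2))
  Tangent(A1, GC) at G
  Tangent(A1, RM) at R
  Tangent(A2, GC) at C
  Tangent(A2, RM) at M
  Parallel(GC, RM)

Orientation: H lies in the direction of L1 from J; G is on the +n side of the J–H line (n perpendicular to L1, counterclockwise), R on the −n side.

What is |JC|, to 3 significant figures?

41.6

The slot axis is L1's direction at -55.6°, so u = (cos -55.6°, sin -55.6°) = (0.565, -0.825) and n = (−sin -55.6°, cos -55.6°) = (0.825, 0.565). J is at the origin and H lies 38.8 along u from J, so H = 38.8·u = (21.9, -32.0). Tangency of A1 to both parallel lines with radius 15.1 puts G and R at J ± 15.1·n: G = (12.5, 8.53), R = (-12.5, -8.53). Equal radii place C and M the same way about H: C = H + 15.1·n = (34.4, -23.5), M = H − 15.1·n = (9.46, -40.5). Then |JC| = |C − J| = 41.6.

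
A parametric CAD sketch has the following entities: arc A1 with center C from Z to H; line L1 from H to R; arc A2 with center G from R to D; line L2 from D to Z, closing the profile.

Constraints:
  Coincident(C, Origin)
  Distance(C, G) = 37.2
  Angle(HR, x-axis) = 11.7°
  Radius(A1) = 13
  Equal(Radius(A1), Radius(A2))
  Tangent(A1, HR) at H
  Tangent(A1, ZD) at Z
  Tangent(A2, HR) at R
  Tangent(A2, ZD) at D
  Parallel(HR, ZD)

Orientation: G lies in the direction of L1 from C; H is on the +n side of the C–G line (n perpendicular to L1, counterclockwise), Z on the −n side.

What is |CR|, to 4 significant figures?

39.41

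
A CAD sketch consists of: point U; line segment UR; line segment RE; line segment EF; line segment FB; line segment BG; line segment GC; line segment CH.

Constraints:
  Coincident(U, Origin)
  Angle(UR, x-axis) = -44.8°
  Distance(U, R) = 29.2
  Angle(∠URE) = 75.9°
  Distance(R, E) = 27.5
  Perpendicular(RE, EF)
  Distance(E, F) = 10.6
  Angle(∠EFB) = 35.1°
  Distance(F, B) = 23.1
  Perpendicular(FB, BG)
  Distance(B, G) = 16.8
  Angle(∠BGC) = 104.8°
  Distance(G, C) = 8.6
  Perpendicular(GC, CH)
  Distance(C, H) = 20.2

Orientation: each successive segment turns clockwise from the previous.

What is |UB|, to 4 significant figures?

37.30

U is at the origin; UR runs at -44.8° with length 29.2, so R = (20.72, -20.58). ∠URE = 75.9° gives RE at -148.9° from the x-axis; with |RE| = 27.5, E = (-2.828, -34.78). RE ⟂ EF, so EF runs at 121.1°; with |EF| = 10.6, F = (-8.303, -25.70). ∠EFB = 35.1° gives FB at -23.80° from the x-axis; with |FB| = 23.1, B = (12.83, -35.03). Then |UB| = |B − U| = 37.30.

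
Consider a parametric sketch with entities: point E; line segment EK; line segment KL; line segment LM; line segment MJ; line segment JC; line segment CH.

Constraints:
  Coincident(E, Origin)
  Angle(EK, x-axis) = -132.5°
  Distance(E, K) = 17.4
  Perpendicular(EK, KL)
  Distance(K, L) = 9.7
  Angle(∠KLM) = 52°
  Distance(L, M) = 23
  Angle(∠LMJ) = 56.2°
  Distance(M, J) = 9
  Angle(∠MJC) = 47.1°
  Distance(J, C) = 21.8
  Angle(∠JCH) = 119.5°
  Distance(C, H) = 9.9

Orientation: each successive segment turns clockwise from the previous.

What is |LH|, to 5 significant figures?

28.783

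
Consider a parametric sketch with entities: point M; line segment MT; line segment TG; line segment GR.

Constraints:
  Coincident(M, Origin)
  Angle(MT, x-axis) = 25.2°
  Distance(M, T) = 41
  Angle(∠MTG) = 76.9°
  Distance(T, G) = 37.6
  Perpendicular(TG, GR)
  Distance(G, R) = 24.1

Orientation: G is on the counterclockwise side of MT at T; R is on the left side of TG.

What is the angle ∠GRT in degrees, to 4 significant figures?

57.34°

M is at the origin; MT runs at 25.2° with length 41.0, so T = 41.0·(cos 25.2°, sin 25.2°) = (37.10, 17.46). ∠MTG = 76.9°, so TG runs at 25.2° + (180° − 76.9°) = 128.3° from the x-axis; with |TG| = 37.6, G = T + 37.6·(cos 128.3°, sin 128.3°) = (13.79, 46.96). TG ⟂ GR; with |GR| = 24.1 on the left of TG, R = G + 24.1·(-0.7848, -0.6198) = (-5.119, 32.03). Then cos ∠GRT = RG·RT / (|RG||RT|), giving 57.34°.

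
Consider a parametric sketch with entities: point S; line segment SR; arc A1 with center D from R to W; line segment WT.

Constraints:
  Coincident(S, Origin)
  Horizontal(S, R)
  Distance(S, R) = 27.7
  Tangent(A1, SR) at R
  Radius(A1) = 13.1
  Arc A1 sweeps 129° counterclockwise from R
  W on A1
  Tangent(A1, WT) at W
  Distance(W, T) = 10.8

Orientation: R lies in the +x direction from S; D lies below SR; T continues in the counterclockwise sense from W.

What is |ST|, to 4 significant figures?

38.41

S is at the origin; S and R share the same y with |SR| = 27.7 and R on the +x side, so R = (27.70, 0.000). Since A1 is tangent to SR there, DR ⟂ SR, so D = R + (0, -13.1) = (27.70, -13.10). On A1, R sits at bearing 90° from D; a 129° counterclockwise sweep puts W at bearing 219°, so W = D + 13.1·(cos 219°, sin 219°) = (17.52, -21.34). A1 meets WT tangentially, so DW is at right angles to WT, so WT runs along (−sin 219°, cos 219°); with |WT| = 10.8, T = (24.32, -29.74). Then |ST| = |T − S| = 38.41.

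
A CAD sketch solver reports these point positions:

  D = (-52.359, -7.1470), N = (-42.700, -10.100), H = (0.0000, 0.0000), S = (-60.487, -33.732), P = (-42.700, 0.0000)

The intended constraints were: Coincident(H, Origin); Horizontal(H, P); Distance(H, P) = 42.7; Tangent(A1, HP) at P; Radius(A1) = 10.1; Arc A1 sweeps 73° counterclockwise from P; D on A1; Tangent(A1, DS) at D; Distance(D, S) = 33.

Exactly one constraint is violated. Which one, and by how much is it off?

Distance(D, S) = 33 — off by 5.20.

H = (0.00, 0.00) ✓; H.y = 0.00, P.y = 0.00 ✓; |HP| = 42.70 ✓; ∠(NP, PH) = 90.00° ✓; |NP| = 10.10 ✓; bearing(N→D) − bearing(N→P) = 73.00° ✓; |ND| = 10.10 ✓; ∠(ND, DS) = 90.00° ✓; |DS| = 27.80 ✗.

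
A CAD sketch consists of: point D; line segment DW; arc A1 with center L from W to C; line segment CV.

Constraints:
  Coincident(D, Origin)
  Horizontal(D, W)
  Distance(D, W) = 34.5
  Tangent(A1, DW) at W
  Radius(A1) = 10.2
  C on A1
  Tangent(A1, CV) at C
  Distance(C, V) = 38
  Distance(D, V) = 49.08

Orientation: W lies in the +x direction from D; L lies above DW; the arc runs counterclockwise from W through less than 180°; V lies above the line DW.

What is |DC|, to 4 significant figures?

45.49

Checks: D = (0.00, 0.00) ✓; |LC| = 10.20 ✓; ∠(LC, CV) = 90.00° ✓; |CV| = 38.00 ✓; |DV| = 49.08 ✓.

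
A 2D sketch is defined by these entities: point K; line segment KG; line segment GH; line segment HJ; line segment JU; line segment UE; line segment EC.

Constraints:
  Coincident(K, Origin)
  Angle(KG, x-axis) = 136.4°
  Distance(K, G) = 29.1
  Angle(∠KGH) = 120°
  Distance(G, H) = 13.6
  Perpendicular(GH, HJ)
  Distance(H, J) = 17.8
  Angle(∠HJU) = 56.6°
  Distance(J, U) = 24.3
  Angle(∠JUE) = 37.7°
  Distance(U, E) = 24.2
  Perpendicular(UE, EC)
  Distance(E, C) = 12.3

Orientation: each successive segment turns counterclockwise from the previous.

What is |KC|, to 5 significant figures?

34.499

∠JUE = 37.7° gives UE at -167.90° from the x-axis; with |UE| = 24.2, E = (-37.072, 12.640). UE ⟂ EC, so EC runs at -77.900°; with |EC| = 12.3, C = (-34.494, 0.61304). Then |KC| = |C − K| = 34.499.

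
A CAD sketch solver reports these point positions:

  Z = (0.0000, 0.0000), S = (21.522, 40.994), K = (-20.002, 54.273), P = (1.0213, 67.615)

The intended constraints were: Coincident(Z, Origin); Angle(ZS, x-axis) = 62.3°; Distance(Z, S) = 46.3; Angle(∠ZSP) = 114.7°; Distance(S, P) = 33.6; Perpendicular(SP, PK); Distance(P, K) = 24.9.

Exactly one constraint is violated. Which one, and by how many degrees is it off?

Perpendicular(SP, PK) — off by 5.20°.

Z = (0.00, 0.00) ✓; ZS at 62.30° ✓; |ZS| = 46.30 ✓; ∠ZSP = 114.7° ✓; |SP| = 33.60 ✓; ∠(SP, PK) = 84.80° ✗; |PK| = 24.90 ✓.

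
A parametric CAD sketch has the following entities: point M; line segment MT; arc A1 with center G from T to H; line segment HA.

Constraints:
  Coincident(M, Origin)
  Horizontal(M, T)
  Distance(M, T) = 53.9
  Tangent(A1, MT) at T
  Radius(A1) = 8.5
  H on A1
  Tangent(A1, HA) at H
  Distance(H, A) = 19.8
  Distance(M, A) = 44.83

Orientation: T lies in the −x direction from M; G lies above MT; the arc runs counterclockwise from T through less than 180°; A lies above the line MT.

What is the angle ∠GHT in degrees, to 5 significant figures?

56.622°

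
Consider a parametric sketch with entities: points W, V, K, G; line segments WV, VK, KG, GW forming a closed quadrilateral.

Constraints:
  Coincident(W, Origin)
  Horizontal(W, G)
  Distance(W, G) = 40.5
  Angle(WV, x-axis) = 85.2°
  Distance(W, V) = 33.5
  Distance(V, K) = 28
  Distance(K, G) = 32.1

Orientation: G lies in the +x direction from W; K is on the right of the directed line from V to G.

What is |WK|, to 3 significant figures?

10.8

Checks: |VK| = 28.00 ✓; |KG| = 32.10 ✓.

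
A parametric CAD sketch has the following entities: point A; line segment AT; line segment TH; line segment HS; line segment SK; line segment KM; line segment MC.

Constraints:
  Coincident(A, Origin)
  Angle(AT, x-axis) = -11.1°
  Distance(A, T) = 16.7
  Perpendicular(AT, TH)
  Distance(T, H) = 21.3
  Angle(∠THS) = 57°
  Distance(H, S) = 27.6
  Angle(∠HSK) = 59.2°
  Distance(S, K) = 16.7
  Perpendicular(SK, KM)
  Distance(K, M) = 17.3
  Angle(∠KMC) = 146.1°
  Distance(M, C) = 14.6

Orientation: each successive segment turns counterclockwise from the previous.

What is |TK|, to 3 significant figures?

8.24

A is at the origin; AT runs at -11.1° with length 16.7, so T = (16.4, -3.22). The perpendicularity gives TH at right angles to AT, so TH runs at 78.9°; with |TH| = 21.3, H = (20.5, 17.7). ∠THS = 57.0° gives HS at -158° from the x-axis; with |HS| = 27.6, S = (-5.12, 7.39). ∠HSK = 59.2° gives SK at -37.3° from the x-axis; with |SK| = 16.7, K = (8.16, -2.73). Then |TK| = |K − T| = 8.24.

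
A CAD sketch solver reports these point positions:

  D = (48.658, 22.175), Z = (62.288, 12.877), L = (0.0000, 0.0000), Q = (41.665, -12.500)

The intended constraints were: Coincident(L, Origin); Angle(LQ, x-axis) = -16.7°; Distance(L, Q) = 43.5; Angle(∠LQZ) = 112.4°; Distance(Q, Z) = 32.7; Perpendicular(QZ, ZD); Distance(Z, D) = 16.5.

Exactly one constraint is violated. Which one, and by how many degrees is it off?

Perpendicular(QZ, ZD) — off by 4.80°.

L = (0.00, 0.00) ✓; LQ at -16.70° ✓; |LQ| = 43.50 ✓; ∠LQZ = 112.4° ✓; |QZ| = 32.70 ✓; ∠(QZ, ZD) = 94.80° ✗; |ZD| = 16.50 ✓.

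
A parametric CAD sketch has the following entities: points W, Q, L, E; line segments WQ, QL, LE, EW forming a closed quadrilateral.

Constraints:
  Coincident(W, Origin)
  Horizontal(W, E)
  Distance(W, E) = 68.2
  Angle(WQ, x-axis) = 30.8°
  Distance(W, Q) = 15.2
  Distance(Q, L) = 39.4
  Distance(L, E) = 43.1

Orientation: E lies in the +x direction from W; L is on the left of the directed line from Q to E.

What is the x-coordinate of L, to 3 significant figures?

42.2

W is at the origin; WE is horizontal with |WE| = 68.2 and E in +x, so E = (68.2, 0). WQ runs at 30.8° with |WQ| = 15.2, so Q = (13.1, 7.78). L is determined by |QL| = 39.4 and |LE| = 43.1 together: it lies at the intersection of circle(Q, 39.4) and circle(E, 43.1). With |QE| = 55.7, the foot of the radical line on QE is 25.1 from Q and the perpendicular offset is √(39.4² − 25.1²) = 30.4. Taking the left-of-QE solution: L = (42.2, 34.3).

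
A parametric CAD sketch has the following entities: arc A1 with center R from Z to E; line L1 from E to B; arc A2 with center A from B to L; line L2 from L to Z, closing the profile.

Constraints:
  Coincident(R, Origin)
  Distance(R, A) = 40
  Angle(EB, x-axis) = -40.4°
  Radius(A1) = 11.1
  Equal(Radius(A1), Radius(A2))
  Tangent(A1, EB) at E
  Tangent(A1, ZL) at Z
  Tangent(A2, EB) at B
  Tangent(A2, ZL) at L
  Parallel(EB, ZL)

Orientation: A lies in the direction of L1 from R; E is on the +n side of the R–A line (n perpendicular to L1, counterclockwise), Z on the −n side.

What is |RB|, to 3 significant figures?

41.5

The slot axis is L1's direction at -40.4°, so u = (cos -40.4°, sin -40.4°) = (0.762, -0.648) and n = (−sin -40.4°, cos -40.4°) = (0.648, 0.762). R is at the origin and A lies 40.0 along u from R, so A = 40.0·u = (30.5, -25.9). Tangency of A1 to both parallel lines with radius 11.1 puts E and Z at R ± 11.1·n: E = (7.19, 8.45), Z = (-7.19, -8.45). Equal radii place B and L the same way about A: B = A + 11.1·n = (37.7, -17.5), L = A − 11.1·n = (23.3, -34.4). Then |RB| = |B − R| = 41.5.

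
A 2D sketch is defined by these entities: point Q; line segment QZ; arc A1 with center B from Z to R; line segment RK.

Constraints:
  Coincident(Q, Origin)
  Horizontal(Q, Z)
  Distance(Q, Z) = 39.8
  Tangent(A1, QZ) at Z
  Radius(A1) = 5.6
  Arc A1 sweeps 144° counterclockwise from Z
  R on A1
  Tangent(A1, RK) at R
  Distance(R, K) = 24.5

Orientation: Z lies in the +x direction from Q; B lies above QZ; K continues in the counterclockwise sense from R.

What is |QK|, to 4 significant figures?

33.81

On A1, Z sits at bearing -90° from B; a 144° counterclockwise sweep puts R at bearing 54°, so R = B + 5.6·(cos 54°, sin 54°) = (43.09, 10.13). A1 meets RK tangentially, so BR is at right angles to RK, so RK runs along (−sin 54°, cos 54°); with |RK| = 24.5, K = (23.27, 24.53). Then |QK| = |K − Q| = 33.81.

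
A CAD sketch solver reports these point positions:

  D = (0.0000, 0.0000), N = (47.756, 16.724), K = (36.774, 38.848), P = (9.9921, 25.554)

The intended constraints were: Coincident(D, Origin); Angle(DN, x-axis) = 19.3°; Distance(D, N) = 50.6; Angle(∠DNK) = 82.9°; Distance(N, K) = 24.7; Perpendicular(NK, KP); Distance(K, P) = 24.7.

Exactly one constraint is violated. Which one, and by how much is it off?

Distance(K, P) = 24.7 — off by 5.20.

D = (0.00, 0.00) ✓; DN at 19.30° ✓; |DN| = 50.60 ✓; ∠DNK = 82.90° ✓; |NK| = 24.70 ✓; ∠(NK, KP) = 90.00° ✓; |KP| = 29.90 ✗.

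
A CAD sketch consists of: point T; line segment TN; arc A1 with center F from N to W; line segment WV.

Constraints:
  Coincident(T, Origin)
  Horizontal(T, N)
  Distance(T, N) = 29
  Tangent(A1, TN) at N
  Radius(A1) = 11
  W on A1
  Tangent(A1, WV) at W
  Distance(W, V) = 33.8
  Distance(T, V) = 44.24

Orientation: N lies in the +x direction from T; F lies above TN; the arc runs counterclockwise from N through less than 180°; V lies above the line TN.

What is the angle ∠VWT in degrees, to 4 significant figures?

71.46°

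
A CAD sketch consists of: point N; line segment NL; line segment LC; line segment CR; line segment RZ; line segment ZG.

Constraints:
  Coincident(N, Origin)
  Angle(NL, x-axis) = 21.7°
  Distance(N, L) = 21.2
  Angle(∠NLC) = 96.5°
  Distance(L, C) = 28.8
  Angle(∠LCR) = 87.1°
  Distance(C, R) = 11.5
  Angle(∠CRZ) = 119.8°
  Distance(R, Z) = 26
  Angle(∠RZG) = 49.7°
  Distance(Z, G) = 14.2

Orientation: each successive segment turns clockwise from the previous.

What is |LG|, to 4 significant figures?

12.58

∠CRZ = 119.8° gives RZ at 145.1° from the x-axis; with |RZ| = 26.0, Z = (1.586, -7.582). ∠RZG = 49.7° gives ZG at 14.80° from the x-axis; with |ZG| = 14.2, G = (15.32, -3.954). Then |LG| = |G − L| = 12.58.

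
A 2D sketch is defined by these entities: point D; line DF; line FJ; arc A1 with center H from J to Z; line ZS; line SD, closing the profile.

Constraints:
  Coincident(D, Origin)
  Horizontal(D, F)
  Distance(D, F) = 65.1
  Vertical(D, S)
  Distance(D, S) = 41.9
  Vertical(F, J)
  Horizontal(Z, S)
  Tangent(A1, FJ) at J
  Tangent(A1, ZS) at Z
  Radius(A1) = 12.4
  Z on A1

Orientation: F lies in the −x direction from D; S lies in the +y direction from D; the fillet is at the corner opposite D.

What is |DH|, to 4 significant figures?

60.39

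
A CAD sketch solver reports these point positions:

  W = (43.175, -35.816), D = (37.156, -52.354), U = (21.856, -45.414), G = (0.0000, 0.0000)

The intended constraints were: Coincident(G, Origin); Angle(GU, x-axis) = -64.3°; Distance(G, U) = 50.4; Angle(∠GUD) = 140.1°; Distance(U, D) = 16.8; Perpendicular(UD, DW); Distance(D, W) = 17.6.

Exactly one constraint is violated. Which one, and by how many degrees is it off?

Perpendicular(UD, DW) — off by 4.40°.

G = (0.00, 0.00) ✓; GU at -64.30° ✓; |GU| = 50.40 ✓; ∠GUD = 140.1° ✓; |UD| = 16.80 ✓; ∠(UD, DW) = 94.40° ✗; |DW| = 17.60 ✓.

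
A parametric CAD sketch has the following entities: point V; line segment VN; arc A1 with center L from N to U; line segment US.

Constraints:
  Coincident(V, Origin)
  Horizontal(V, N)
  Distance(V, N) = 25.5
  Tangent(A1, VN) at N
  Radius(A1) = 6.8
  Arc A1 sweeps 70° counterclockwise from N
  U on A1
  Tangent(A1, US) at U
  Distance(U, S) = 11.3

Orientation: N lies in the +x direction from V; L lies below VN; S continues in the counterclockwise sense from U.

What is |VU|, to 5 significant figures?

19.627

V is at the origin; VN is horizontal with |VN| = 25.5 and N on the +x side, so N = (25.500, 0.0000). The tangent condition forces LN to be normal to VN, so L = N + (0, -6.8) = (25.500, -6.8000). On A1, N sits at bearing 90° from L; a 70° counterclockwise sweep puts U at bearing 160°, so U = L + 6.8·(cos 160°, sin 160°) = (19.110, -4.4743). Then |VU| = |U − V| = 19.627.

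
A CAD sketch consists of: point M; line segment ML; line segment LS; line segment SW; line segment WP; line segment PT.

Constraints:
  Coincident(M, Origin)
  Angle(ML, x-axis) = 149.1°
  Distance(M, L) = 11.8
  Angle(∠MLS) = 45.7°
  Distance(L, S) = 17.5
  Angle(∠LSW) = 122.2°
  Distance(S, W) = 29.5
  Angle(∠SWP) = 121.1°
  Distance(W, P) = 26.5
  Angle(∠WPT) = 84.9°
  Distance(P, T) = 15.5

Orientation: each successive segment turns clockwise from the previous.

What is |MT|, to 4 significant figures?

32.02

M is at the origin; ML runs at 149.1° with length 11.8, so L = (-10.13, 6.060). ∠MLS = 45.7° gives LS at 14.80° from the x-axis; with |LS| = 17.5, S = (6.794, 10.53). ∠LSW = 122.2° gives SW at -43.00° from the x-axis; with |SW| = 29.5, W = (28.37, -9.589). ∠SWP = 121.1° gives WP at -101.9° from the x-axis; with |WP| = 26.5, P = (22.90, -35.52). ∠WPT = 84.9° gives PT at 163.0° from the x-axis; with |PT| = 15.5, T = (8.082, -30.99). Then |MT| = |T − M| = 32.02.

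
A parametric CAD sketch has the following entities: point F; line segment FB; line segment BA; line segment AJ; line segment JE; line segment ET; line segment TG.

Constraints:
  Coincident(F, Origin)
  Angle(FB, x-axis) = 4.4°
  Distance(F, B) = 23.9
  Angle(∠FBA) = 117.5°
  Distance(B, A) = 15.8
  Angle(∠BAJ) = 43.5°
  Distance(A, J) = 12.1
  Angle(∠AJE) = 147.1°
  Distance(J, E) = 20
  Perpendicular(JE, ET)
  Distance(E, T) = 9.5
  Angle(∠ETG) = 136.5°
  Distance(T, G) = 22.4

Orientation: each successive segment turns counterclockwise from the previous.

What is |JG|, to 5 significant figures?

26.153

F is at the origin; FB runs at 4.4° with length 23.9, so B = (23.830, 1.8336). ∠FBA = 117.5° gives BA at 66.900° from the x-axis; with |BA| = 15.8, A = (30.028, 16.367). ∠BAJ = 43.5° gives AJ at -156.60° from the x-axis; with |AJ| = 12.1, J = (18.924, 11.561). ∠AJE = 147.1° gives JE at -123.70° from the x-axis; with |JE| = 20.0, E = (7.8268, -5.0778). JE ⟂ ET, so ET runs at -33.700°; with |ET| = 9.5, T = (15.730, -10.349). ∠ETG = 136.5° gives TG at 9.8000° from the x-axis; with |TG| = 22.4, G = (37.803, -6.5361). Then |JG| = |G − J| = 26.153.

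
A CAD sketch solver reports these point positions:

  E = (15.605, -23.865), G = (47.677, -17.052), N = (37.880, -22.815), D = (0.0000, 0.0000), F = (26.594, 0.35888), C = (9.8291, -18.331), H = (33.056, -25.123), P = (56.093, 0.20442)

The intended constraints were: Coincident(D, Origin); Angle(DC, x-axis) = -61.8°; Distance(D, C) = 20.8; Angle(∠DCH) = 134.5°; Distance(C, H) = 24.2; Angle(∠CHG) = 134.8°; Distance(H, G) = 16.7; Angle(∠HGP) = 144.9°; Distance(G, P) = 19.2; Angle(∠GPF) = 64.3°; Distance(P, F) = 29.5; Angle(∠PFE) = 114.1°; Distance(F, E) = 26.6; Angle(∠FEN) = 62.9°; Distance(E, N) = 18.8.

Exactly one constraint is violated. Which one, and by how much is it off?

Distance(E, N) = 18.8 — off by 3.50.

D = (0.00, 0.00) ✓; DC at -61.80° ✓; |DC| = 20.80 ✓; ∠DCH = 134.5° ✓; |CH| = 24.20 ✓; ∠CHG = 134.8° ✓; |HG| = 16.70 ✓; ∠HGP = 144.9° ✓; |GP| = 19.20 ✓; ∠GPF = 64.30° ✓; |PF| = 29.50 ✓; ∠PFE = 114.1° ✓; |FE| = 26.60 ✓; ∠FEN = 62.90° ✓; |EN| = 22.30 ✗.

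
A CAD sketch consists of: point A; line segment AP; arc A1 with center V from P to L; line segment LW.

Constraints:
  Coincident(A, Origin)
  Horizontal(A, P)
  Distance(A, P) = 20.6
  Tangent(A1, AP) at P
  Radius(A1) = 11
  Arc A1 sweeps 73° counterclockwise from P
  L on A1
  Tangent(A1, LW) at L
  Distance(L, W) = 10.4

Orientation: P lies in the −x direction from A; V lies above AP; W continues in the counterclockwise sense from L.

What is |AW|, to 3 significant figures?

19.1

A is at the origin; AP is horizontal with |AP| = 20.6 and P on the −x side, so P = (-20.6, 0.00). Tangency of A1 to AP means the radius VP is perpendicular to AP, so V = P + (0, 11) = (-20.6, 11.0). On A1, P sits at bearing -90° from V; a 73° counterclockwise sweep puts L at bearing -17°, so L = V + 11.0·(cos -17°, sin -17°) = (-10.1, 7.78). The tangent condition forces VL to be normal to LW, so LW runs along (−sin -17°, cos -17°); with |LW| = 10.4, W = (-7.04, 17.7). Then |AW| = |W − A| = 19.1.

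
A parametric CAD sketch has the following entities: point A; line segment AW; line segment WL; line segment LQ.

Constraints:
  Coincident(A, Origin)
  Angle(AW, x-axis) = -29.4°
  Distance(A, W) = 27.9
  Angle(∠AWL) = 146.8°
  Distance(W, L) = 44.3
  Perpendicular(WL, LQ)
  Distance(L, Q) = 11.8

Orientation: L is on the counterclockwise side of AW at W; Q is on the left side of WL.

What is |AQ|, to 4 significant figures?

67.74

∠AWL = 146.8°, so WL runs at -29.4° + (180° − 146.8°) = 3.800° from the x-axis; with |WL| = 44.3, L = W + 44.3·(cos 3.800°, sin 3.800°) = (68.51, -10.76). WL ⟂ LQ; with |LQ| = 11.8 on the left of WL, Q = L + 11.8·(-0.06627, 0.9978) = (67.73, 1.014). Then |AQ| = |Q − A| = 67.74.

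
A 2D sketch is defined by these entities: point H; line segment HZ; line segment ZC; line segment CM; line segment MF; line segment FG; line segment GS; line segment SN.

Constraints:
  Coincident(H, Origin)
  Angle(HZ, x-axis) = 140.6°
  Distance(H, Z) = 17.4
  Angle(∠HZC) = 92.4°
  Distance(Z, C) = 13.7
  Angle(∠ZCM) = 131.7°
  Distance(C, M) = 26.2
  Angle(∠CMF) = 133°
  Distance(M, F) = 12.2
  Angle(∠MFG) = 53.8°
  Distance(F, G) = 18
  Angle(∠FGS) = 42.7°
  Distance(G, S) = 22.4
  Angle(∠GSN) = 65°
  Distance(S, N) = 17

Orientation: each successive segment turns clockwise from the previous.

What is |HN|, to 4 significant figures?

37.15

H is at the origin; HZ runs at 140.6° with length 17.4, so Z = (-13.45, 11.04). ∠HZC = 92.4° gives ZC at 53.00° from the x-axis; with |ZC| = 13.7, C = (-5.201, 21.99). ∠ZCM = 131.7° gives CM at 4.700° from the x-axis; with |CM| = 26.2, M = (20.91, 24.13). ∠CMF = 133.0° gives MF at -42.30° from the x-axis; with |MF| = 12.2, F = (29.93, 15.92). ∠MFG = 53.8° gives FG at -168.5° from the x-axis; with |FG| = 18.0, G = (12.30, 12.33). ∠FGS = 42.7° gives GS at 54.20° from the x-axis; with |GS| = 22.4, S = (25.40, 30.50). ∠GSN = 65.0° gives SN at -60.80° from the x-axis; with |SN| = 17.0, N = (33.69, 15.66). Then |HN| = |N − H| = 37.15.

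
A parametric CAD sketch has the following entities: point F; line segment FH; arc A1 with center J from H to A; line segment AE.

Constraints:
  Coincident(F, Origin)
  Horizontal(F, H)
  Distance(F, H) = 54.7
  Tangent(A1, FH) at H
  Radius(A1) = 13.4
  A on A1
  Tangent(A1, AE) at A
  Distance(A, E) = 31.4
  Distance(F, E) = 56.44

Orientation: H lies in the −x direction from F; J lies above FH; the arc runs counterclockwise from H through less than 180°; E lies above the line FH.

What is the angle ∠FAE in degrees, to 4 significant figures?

97.45°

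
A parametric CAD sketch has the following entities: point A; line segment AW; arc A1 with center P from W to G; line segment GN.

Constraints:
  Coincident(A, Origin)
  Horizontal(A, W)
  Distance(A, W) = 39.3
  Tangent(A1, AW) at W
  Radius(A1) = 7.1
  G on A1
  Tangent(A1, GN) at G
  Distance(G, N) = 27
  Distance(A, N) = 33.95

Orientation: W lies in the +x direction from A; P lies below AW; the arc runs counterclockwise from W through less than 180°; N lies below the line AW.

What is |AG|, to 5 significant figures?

33.279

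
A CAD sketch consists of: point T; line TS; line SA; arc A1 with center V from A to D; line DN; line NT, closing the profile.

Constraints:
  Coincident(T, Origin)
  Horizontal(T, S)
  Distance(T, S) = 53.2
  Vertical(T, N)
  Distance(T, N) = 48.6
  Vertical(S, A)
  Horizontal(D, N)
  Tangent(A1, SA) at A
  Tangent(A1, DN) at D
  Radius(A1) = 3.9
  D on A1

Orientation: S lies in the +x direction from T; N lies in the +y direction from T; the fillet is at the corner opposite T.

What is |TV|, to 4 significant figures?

66.55

TN is vertical with |TN| = 48.6 and N on the +y side, so N = (0.000, 48.60). The virtual corner opposite T is at (53.20, 48.60). A1 meets SA tangentially, so VA is at right angles to SA and the tangent condition forces VD to be normal to DN, with radius 3.9, so the center V sits 3.9 in from both sides at V = (49.30, 44.70). Then |TV| = |V − T| = 66.55.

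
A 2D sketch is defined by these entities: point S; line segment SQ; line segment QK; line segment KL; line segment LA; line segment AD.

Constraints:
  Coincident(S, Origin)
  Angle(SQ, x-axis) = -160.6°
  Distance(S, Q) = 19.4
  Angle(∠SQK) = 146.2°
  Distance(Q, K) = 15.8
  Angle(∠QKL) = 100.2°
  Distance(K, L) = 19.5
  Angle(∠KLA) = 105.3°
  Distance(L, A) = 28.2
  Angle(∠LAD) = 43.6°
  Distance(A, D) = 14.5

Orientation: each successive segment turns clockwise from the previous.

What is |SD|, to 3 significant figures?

16.6

S is at the origin; SQ runs at -160.6° with length 19.4, so Q = (-18.3, -6.44). ∠SQK = 146.2° gives QK at 166° from the x-axis; with |QK| = 15.8, K = (-33.6, -2.51). ∠QKL = 100.2° gives KL at 85.8° from the x-axis; with |KL| = 19.5, L = (-32.2, 16.9). ∠KLA = 105.3° gives LA at 11.1° from the x-axis; with |LA| = 28.2, A = (-4.50, 22.4). ∠LAD = 43.6° gives AD at -125° from the x-axis; with |AD| = 14.5, D = (-12.9, 10.5). Then |SD| = |D − S| = 16.6.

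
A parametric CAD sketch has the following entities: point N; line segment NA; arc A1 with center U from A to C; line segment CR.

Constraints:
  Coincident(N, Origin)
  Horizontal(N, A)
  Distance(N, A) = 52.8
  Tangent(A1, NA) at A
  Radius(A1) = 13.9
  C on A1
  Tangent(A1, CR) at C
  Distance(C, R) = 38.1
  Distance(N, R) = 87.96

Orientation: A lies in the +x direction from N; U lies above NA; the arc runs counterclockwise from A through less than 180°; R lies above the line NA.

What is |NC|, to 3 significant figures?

67.5

N is at the origin; NA is horizontal with |NA| = 52.8 and A on the +x side, so A = (52.8, 0.00). Tangency of A1 to NA means the radius UA is perpendicular to NA, so U = A + (0, 13.9) = (52.8, 13.9). Since UC ⟂ CR (tangency), |UR| = √(13.9² + 38.1²) = 40.6 regardless of where C sits on A1. So R lies on both circle(N, 87.96) and circle(U, 40.6); the above-NA intersection is R = (73.0, 49.1). C is the foot of the tangent from R: C = (66.5, 11.5).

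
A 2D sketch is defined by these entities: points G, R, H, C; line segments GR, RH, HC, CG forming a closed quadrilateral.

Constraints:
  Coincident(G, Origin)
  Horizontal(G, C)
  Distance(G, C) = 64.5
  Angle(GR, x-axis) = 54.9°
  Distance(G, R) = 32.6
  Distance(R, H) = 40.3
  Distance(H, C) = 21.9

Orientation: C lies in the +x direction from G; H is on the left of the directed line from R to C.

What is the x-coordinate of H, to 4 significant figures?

58.66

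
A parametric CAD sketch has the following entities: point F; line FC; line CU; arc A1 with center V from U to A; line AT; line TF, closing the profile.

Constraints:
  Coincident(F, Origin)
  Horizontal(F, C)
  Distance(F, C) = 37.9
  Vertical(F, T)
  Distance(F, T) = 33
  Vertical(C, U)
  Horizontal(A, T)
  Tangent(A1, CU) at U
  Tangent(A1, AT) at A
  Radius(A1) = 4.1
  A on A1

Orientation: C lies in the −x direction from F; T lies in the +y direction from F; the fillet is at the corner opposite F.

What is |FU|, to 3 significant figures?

47.7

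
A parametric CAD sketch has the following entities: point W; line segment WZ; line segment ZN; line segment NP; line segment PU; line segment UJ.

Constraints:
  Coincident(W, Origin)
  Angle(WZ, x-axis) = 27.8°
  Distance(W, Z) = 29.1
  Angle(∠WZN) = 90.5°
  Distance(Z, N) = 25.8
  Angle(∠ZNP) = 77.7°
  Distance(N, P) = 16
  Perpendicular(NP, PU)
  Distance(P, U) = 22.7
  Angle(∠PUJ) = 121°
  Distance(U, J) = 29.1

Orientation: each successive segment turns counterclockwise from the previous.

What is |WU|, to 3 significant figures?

18.3

W is at the origin; WZ runs at 27.8° with length 29.1, so Z = (25.7, 13.6). ∠WZN = 90.5° gives ZN at 117° from the x-axis; with |ZN| = 25.8, N = (13.9, 36.5). ∠ZNP = 77.7° gives NP at -140° from the x-axis; with |NP| = 16.0, P = (1.58, 26.3). NP is perpendicular to PU, so PU runs at -50.4°; with |PU| = 22.7, U = (16.0, 8.81). Then |WU| = |U − W| = 18.3.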